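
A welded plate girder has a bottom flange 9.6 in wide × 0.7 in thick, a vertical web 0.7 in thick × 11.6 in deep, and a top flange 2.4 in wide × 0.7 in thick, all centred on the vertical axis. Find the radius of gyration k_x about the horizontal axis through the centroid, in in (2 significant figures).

Split into non-overlapping primitives; take the origin at the lower-left of the bounding box.
Bottom plate: 9.6 × 0.7, A = 6.72 in², y = 0.35 in, Ī = 0.2744 in⁴.
Web plate: 0.7 × 11.6, A = 8.12 in², y = 6.5 in, Ī = 91.05 in⁴.
Top plate: 2.4 × 0.7, A = 1.68 in², y = 12.65 in, Ī = 0.0686 in⁴.
Centroid: ȳ = ΣA·y / ΣA = 4.624 in.
Transfer each piece to the horizontal axis through the centroid using Ī + A·d² with d = y − 4.624:
  bottom plate: d = -4.274 in → contributes +123 in⁴
  web plate: d = 1.876 in → contributes +119.6 in⁴
  top plate: d = 8.026 in → contributes +108.3 in⁴
Total I = 350.9 in⁴.
Radius of gyration: k = √(I/A) = √(350.9 / 16.52) = 4.609 in.

k_x ≈ 4.6 in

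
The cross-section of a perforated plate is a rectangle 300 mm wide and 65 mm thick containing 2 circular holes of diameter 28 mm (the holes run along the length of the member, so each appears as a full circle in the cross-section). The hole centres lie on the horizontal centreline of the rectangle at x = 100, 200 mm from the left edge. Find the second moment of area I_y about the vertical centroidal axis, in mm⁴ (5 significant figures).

I_y ≈ 1.4311 × 10⁸ mm⁴

Split into non-overlapping primitives; take the origin at the lower-left of the bounding box.
Plate: 300 × 65, A = 19 500 mm², x = 150 mm, Ī = 146 250 000 mm⁴.
Hole 1 (subtracted): ⌀28, A = 615.7522 mm², x = 100 mm, Ī = 30171.86 mm⁴.
Hole 2 (subtracted): ⌀28, A = 615.7522 mm², x = 200 mm, Ī = 30171.86 mm⁴.
By symmetry the centroid is at mid-width, x̄ = 150 mm.
Transfer each piece to the vertical centroidal axis using Ī + A·d² with d = x − 150:
  plate: d = 0 mm → contributes +146 250 000 mm⁴
  hole 1: d = -50 mm → contributes −1 569 552 mm⁴
  hole 2: d = 50 mm → contributes −1 569 552 mm⁴
Total I = 143 110 895 mm⁴.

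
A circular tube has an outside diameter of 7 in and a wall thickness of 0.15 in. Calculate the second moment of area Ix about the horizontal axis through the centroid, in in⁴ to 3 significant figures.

Split into non-overlapping primitives; take the origin at the lower-left of the bounding box.
Outer circle: ⌀7, A = 38.485 in², y = 3.5 in, Ī = 117.86 in⁴.
Bore (subtracted): ⌀6.7, A = 35.257 in², y = 3.5 in, Ī = 98.917 in⁴.
By symmetry the centroid is at mid-height, ȳ = 3.5 in.
All pieces are centred on the horizontal axis through the centroid, so I = ΣĪ (holes subtracted) = 18.942 in⁴.

Ix ≈ 18.9 in⁴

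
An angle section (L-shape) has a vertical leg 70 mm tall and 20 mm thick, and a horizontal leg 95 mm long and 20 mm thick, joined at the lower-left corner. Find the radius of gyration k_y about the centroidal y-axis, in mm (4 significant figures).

Break the section into simple shapes (no overlaps), measuring from the bottom-left corner of the bounding box.
Vertical leg: 20 × 70, A = 1 400 mm², x = 10 mm, Ī = 46666.7 mm⁴.
Horizontal leg (remainder): 75 × 20, A = 1 500 mm², x = 57.5 mm, Ī = 703 125 mm⁴.
Centroid: x̄ = ΣA·x / ΣA = 34.569 mm.
Transfer each piece to the centroidal y-axis using Ī + A·d² with d = x − 34.569:
  vertical leg: d = -24.569 mm → contributes +891 754 mm⁴
  horizontal leg (remainder): d = 22.931 mm → contributes +1 491 874 mm⁴
Total I = 2 383 628 mm⁴.
Radius of gyration: k = √(I/A) = √(2 383 628 / 2 900) = 28.6695 mm.

k_y ≈ 28.67 mm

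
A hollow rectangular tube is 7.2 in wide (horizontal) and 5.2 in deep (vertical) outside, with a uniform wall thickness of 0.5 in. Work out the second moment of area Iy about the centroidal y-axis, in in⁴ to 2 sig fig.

Iy ≈ 78 in⁴

Break the section into simple shapes (no overlaps), measuring from the bottom-left corner of the bounding box.
Outer rectangle: 7.2 × 5.2, A = 37.44 in², x = 3.6 in, Ī = 161.7 in⁴.
Inner void (subtracted): 6.2 × 4.2, A = 26.04 in², x = 3.6 in, Ī = 83.41 in⁴.
By symmetry the centroid is at mid-width, x̄ = 3.6 in.
All pieces are centred on the centroidal y-axis, so I = ΣĪ (holes subtracted) = 78.33 in⁴.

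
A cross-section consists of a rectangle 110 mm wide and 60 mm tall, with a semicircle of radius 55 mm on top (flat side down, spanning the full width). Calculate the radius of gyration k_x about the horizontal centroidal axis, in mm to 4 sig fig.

Break the section into simple shapes (no overlaps), measuring from the bottom-left corner of the bounding box.
Rectangular body: 110 × 60, A = 6 600 mm², y = 30 mm, Ī = 1 980 000 mm⁴.
Semicircular cap: semicircle r = 55, A = 4751.66 mm², y = 83.3427 mm, Ī = 1 004 345 mm⁴.
Centroid: ȳ = ΣA·y / ΣA = 52.3286 mm.
Transfer each piece to the horizontal centroidal axis using Ī + A·d² with d = y − 52.3286:
  rectangular body: d = -22.3286 mm → contributes +5 270 532 mm⁴
  semicircular cap: d = 31.0141 mm → contributes +5 574 857 mm⁴
Total I = 10 845 389 mm⁴.
Radius of gyration: k = √(I/A) = √(10 845 389 / 11351.7) = 30.9096 mm.

k_x ≈ 30.91 mm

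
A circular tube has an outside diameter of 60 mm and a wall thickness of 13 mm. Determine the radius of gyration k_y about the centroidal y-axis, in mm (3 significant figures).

Decompose the section into non-overlapping parts with the origin at the bottom-left of its bounding rectangle.
Outer circle: ⌀60, A = 2827.4 mm², x = 30 mm, Ī = 636 173 mm⁴.
Bore (subtracted): ⌀34, A = 907.92 mm², x = 30 mm, Ī = 65 597 mm⁴.
By symmetry the centroid is at mid-width, x̄ = 30 mm.
All pieces are centred on the centroidal y-axis, so I = ΣĪ (holes subtracted) = 570 575 mm⁴.
Radius of gyration: k = √(I/A) = √(570 575 / 1919.5) = 17.241 mm.

k_y ≈ 17.2 mm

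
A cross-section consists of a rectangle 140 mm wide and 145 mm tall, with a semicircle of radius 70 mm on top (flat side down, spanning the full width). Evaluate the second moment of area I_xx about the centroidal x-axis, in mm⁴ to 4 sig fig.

Treat the section as a set of non-overlapping primitives; coordinates are from the bounding-box lower-left.
Rectangular body: 140 × 145, A = 20 300 mm², y = 72.5 mm, Ī = 35 567 292 mm⁴.
Semicircular cap: semicircle r = 70, A = 7696.9 mm², y = 174.709 mm, Ī = 2 635 265 mm⁴.
Centroid: ȳ = ΣA·y / ΣA = 100.599 mm.
Transfer each piece to the centroidal x-axis using Ī + A·d² with d = y − 100.599:
  rectangular body: d = -28.0993 mm → contributes +51 595 524 mm⁴
  semicircular cap: d = 74.1097 mm → contributes +44 908 521 mm⁴
Total I = 96 504 044 mm⁴.

I_xx ≈ 9.650 × 10⁷ mm⁴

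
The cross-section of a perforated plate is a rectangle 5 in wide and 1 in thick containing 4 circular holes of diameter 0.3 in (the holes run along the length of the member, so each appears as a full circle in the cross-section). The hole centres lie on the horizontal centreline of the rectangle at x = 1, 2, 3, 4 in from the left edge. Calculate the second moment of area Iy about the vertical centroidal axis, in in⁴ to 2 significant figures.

Iy ≈ 10 in⁴

Treat the section as a set of non-overlapping primitives; coordinates are from the bounding-box lower-left.
Plate: 5 × 1, A = 5 in², x = 2.5 in, Ī = 10.42 in⁴.
Hole 1 (subtracted): ⌀0.3, A = 0.07069 in², x = 1 in, Ī = 0.0003976 in⁴.
Hole 2 (subtracted): ⌀0.3, A = 0.07069 in², x = 2 in, Ī = 0.0003976 in⁴.
Hole 3 (subtracted): ⌀0.3, A = 0.07069 in², x = 3 in, Ī = 0.0003976 in⁴.
Hole 4 (subtracted): ⌀0.3, A = 0.07069 in², x = 4 in, Ī = 0.0003976 in⁴.
By symmetry the centroid is at mid-width, x̄ = 2.5 in.
Transfer each piece to the vertical centroidal axis using Ī + A·d² with d = x − 2.5:
  plate: d = 0 in → contributes +10.42 in⁴
  hole 1: d = -1.5 in → contributes −0.1594 in⁴
  hole 2: d = -0.5 in → contributes −0.01807 in⁴
  hole 3: d = 0.5 in → contributes −0.01807 in⁴
  hole 4: d = 1.5 in → contributes −0.1594 in⁴
Total I = 10.06 in⁴.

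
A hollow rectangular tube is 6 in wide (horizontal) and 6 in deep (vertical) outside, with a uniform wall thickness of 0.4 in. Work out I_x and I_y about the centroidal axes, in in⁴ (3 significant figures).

Break the section into simple shapes (no overlaps), measuring from the bottom-left corner of the bounding box.
Outer rectangle: 6 × 6, A = 36 in², y = 3 in, Ī = 108 in⁴.
Inner void (subtracted): 5.2 × 5.2, A = 27.04 in², y = 3 in, Ī = 60.93 in⁴.
By symmetry the centroid is at mid-height, ȳ = 3 in.
All pieces are centred on the centroidal x-axis, so I = ΣĪ (holes subtracted) = 47.07 in⁴.
Repeating about the centroidal y-axis gives I_y = 47.07 in⁴.

I_x ≈ 47.1 in⁴, I_y ≈ 47.1 in⁴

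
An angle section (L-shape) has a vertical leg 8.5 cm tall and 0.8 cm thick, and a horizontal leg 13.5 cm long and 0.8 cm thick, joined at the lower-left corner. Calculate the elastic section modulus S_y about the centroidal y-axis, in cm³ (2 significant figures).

S_y ≈ 36 cm³

Break the section into simple shapes (no overlaps), measuring from the bottom-left corner of the bounding box.
Vertical leg: 0.8 × 8.5, A = 6.8 cm², x = 0.4 cm, Ī = 0.3627 cm⁴.
Horizontal leg (remainder): 12.7 × 0.8, A = 10.16 cm², x = 7.15 cm, Ī = 136.6 cm⁴.
Centroid: x̄ = ΣA·x / ΣA = 4.444 cm.
Transfer each piece to the centroidal y-axis using Ī + A·d² with d = x − 4.444:
  vertical leg: d = -4.044 cm → contributes +111.5 cm⁴
  horizontal leg (remainder): d = 2.706 cm → contributes +211 cm⁴
Total I = 322.5 cm⁴.
Extreme fibre distance c = 9.056 cm; S = I/c = 35.61 cm³.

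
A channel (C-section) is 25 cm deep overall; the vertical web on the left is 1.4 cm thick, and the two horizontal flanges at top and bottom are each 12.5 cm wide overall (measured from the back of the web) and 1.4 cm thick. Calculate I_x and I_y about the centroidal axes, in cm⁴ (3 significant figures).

I_x ≈ 6160 cm⁴, I_y ≈ 968 cm⁴

Decompose the section into non-overlapping parts with the origin at the bottom-left of its bounding rectangle.
Web: 1.4 × 25, A = 35 cm², y = 12.5 cm, Ī = 1822.9 cm⁴.
Top flange (beyond web): 11.1 × 1.4, A = 15.54 cm², y = 24.3 cm, Ī = 2.5382 cm⁴.
Bottom flange (beyond web): 11.1 × 1.4, A = 15.54 cm², y = 0.7 cm, Ī = 2.5382 cm⁴.
By symmetry the centroid is at mid-height, ȳ = 12.5 cm.
Transfer each piece to the centroidal x-axis using Ī + A·d² with d = y − 12.5:
  web: d = 0 cm → contributes +1822.9 cm⁴
  top flange (beyond web): d = 11.8 cm → contributes +2166.3 cm⁴
  bottom flange (beyond web): d = -11.8 cm → contributes +2166.3 cm⁴
Total I = 6155.6 cm⁴.
For the y-axis: x̄ = 3.6396 cm.
Repeating about the centroidal y-axis gives I_y = 967.87 cm⁴.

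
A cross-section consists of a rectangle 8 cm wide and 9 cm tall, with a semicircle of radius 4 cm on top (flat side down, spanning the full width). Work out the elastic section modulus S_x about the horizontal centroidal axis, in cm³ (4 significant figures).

S_x ≈ 178.3 cm³

Decompose the section into non-overlapping parts with the origin at the bottom-left of its bounding rectangle.
Rectangular body: 8 × 9, A = 72 cm², y = 4.5 cm, Ī = 486 cm⁴.
Semicircular cap: semicircle r = 4, A = 25.1327 cm², y = 10.6977 cm, Ī = 28.0978 cm⁴.
Centroid: ȳ = ΣA·y / ΣA = 6.10362 cm.
Transfer each piece to the horizontal centroidal axis using Ī + A·d² with d = y − 6.10362:
  rectangular body: d = -1.60362 cm → contributes +671.155 cm⁴
  semicircular cap: d = 4.59403 cm → contributes +558.528 cm⁴
Total I = 1229.68 cm⁴.
Extreme fibre distance c = 6.89638 cm; S = I/c = 178.308 cm³.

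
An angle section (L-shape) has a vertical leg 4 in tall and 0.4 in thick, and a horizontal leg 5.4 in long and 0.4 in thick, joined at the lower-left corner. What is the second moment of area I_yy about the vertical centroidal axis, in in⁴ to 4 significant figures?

I_yy ≈ 10.67 in⁴

Split into non-overlapping primitives; take the origin at the lower-left of the bounding box.
Vertical leg: 0.4 × 4, A = 1.6 in², x = 0.2 in, Ī = 0.0213333 in⁴.
Horizontal leg (remainder): 5 × 0.4, A = 2 in², x = 2.9 in, Ī = 4.16667 in⁴.
Centroid: x̄ = ΣA·x / ΣA = 1.7 in.
Transfer each piece to the vertical centroidal axis using Ī + A·d² with d = x − 1.7:
  vertical leg: d = -1.5 in → contributes +3.62133 in⁴
  horizontal leg (remainder): d = 1.2 in → contributes +7.04667 in⁴
Total I = 10.668 in⁴.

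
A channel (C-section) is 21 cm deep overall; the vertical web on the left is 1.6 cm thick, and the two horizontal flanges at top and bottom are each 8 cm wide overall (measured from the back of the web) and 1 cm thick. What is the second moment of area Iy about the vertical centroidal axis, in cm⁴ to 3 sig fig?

Decompose the section into non-overlapping parts with the origin at the bottom-left of its bounding rectangle.
Web: 1.6 × 21, A = 33.6 cm², x = 0.8 cm, Ī = 7.168 cm⁴.
Top flange (beyond web): 6.4 × 1, A = 6.4 cm², x = 4.8 cm, Ī = 21.845 cm⁴.
Bottom flange (beyond web): 6.4 × 1, A = 6.4 cm², x = 4.8 cm, Ī = 21.845 cm⁴.
Centroid: x̄ = ΣA·x / ΣA = 1.9034 cm.
Transfer each piece to the vertical centroidal axis using Ī + A·d² with d = x − 1.9034:
  web: d = -1.1034 cm → contributes +48.079 cm⁴
  top flange (beyond web): d = 2.8966 cm → contributes +75.541 cm⁴
  bottom flange (beyond web): d = 2.8966 cm → contributes +75.541 cm⁴
Total I = 199.16 cm⁴.

Iy ≈ 199 cm⁴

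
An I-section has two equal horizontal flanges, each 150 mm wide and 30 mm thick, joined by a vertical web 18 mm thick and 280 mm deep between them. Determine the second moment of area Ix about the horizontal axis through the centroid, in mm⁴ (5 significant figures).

Split into non-overlapping primitives; take the origin at the lower-left of the bounding box.
Bottom flange: 150 × 30, A = 4 500 mm², y = 15 mm, Ī = 337 500 mm⁴.
Web: 18 × 280, A = 5 040 mm², y = 170 mm, Ī = 32 928 000 mm⁴.
Top flange: 150 × 30, A = 4 500 mm², y = 325 mm, Ī = 337 500 mm⁴.
By symmetry the centroid is at mid-height, ȳ = 170 mm.
Transfer each piece to the horizontal axis through the centroid using Ī + A·d² with d = y − 170:
  bottom flange: d = -155 mm → contributes +108 450 000 mm⁴
  web: d = 0 mm → contributes +32 928 000 mm⁴
  top flange: d = 155 mm → contributes +108 450 000 mm⁴
Total I = 249 828 000 mm⁴.

Ix ≈ 2.4983 × 10⁸ mm⁴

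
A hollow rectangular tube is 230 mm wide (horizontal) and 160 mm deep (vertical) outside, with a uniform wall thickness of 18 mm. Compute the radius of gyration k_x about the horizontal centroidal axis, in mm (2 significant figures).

k_x ≈ 61 mm

Treat the section as a set of non-overlapping primitives; coordinates are from the bounding-box lower-left.
Outer rectangle: 230 × 160, A = 36 800 mm², y = 80 mm, Ī = 78 506 667 mm⁴.
Inner void (subtracted): 194 × 124, A = 24 056 mm², y = 80 mm, Ī = 30 823 755 mm⁴.
By symmetry the centroid is at mid-height, ȳ = 80 mm.
All pieces are centred on the horizontal centroidal axis, so I = ΣĪ (holes subtracted) = 47 682 912 mm⁴.
Radius of gyration: k = √(I/A) = √(47 682 912 / 12 744) = 61.17 mm.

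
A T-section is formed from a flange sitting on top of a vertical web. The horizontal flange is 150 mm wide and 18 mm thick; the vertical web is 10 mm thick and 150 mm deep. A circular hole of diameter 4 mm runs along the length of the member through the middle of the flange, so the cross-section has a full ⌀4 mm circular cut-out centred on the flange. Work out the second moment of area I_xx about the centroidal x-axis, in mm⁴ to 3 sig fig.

I_xx ≈ 9.68 × 10⁶ mm⁴

Treat the section as a set of non-overlapping primitives; coordinates are from the bounding-box lower-left.
Flange: 150 × 18, A = 2 700 mm², y = 159 mm, Ī = 72 900 mm⁴.
Web: 10 × 150, A = 1 500 mm², y = 75 mm, Ī = 2 812 500 mm⁴.
Hole (subtracted): ⌀4, A = 12.566 mm², y = 159 mm, Ī = 12.566 mm⁴.
Centroid: ȳ = ΣA·y / ΣA = 128.91 mm.
Transfer each piece to the centroidal x-axis using Ī + A·d² with d = y − 128.91:
  flange: d = 30.09 mm → contributes +2 517 507 mm⁴
  web: d = -53.91 mm → contributes +7 171 927 mm⁴
  hole: d = 30.09 mm → contributes −11 390 mm⁴
Total I = 9 678 044 mm⁴.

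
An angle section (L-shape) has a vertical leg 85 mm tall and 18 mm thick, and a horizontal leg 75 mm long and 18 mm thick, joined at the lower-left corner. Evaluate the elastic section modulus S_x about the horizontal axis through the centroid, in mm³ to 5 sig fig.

Split into non-overlapping primitives; take the origin at the lower-left of the bounding box.
Vertical leg: 18 × 85, A = 1 530 mm², y = 42.5 mm, Ī = 921187.5 mm⁴.
Horizontal leg (remainder): 57 × 18, A = 1 026 mm², y = 9 mm, Ī = 27 702 mm⁴.
Centroid: ȳ = ΣA·y / ΣA = 29.05282 mm.
Transfer each piece to the horizontal axis through the centroid using Ī + A·d² with d = y − 29.05282:
  vertical leg: d = 13.44718 mm → contributes +1 197 852 mm⁴
  horizontal leg (remainder): d = -20.05282 mm → contributes +440272.5 mm⁴
Total I = 1 638 125 mm⁴.
Extreme fibre distance c = 55.94718 mm; S = I/c = 29279.85 mm³.

S_x ≈ 2.9280 × 10⁴ mm³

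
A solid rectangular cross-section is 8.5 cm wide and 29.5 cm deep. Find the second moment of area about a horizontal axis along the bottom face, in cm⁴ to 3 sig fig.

The section: 8.5 × 29.5, A = 250.75 cm², y = 14.75 cm, Ī = 18 185 cm⁴.
Transfer it to the base of the section using Ī + A·d² with d = y − 0:
  the section: d = 14.75 cm → contributes +72 738 cm⁴
Total I = 72 738 cm⁴.

I_base ≈ 7.27 × 10⁴ cm⁴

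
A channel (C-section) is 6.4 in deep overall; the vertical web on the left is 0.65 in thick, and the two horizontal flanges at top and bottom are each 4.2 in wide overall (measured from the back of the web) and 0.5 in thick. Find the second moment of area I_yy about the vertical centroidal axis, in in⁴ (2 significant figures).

Treat the section as a set of non-overlapping primitives; coordinates are from the bounding-box lower-left.
Web: 0.65 × 6.4, A = 4.16 in², x = 0.325 in, Ī = 0.1465 in⁴.
Top flange (beyond web): 3.55 × 0.5, A = 1.775 in², x = 2.425 in, Ī = 1.864 in⁴.
Bottom flange (beyond web): 3.55 × 0.5, A = 1.775 in², x = 2.425 in, Ī = 1.864 in⁴.
Centroid: x̄ = ΣA·x / ΣA = 1.292 in.
Transfer each piece to the vertical centroidal axis using Ī + A·d² with d = x − 1.292:
  web: d = -0.9669 in → contributes +4.036 in⁴
  top flange (beyond web): d = 1.133 in → contributes +4.143 in⁴
  bottom flange (beyond web): d = 1.133 in → contributes +4.143 in⁴
Total I = 12.32 in⁴.

I_yy ≈ 12 in⁴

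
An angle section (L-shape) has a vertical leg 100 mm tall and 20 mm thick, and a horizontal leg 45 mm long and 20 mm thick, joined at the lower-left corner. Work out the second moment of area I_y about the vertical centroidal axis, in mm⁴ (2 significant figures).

I_y ≈ 3.0 × 10⁵ mm⁴

Treat the section as a set of non-overlapping primitives; coordinates are from the bounding-box lower-left.
Vertical leg: 20 × 100, A = 2 000 mm², x = 10 mm, Ī = 66 667 mm⁴.
Horizontal leg (remainder): 25 × 20, A = 500 mm², x = 32.5 mm, Ī = 26 042 mm⁴.
Centroid: x̄ = ΣA·x / ΣA = 14.5 mm.
Transfer each piece to the vertical centroidal axis using Ī + A·d² with d = x − 14.5:
  vertical leg: d = -4.5 mm → contributes +107 167 mm⁴
  horizontal leg (remainder): d = 18 mm → contributes +188 042 mm⁴
Total I = 295 208 mm⁴.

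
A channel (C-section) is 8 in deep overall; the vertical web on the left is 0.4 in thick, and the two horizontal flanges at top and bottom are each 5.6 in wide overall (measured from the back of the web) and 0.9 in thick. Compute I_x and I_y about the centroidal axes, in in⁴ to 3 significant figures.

I_x ≈ 136 in⁴, I_y ≈ 39.8 in⁴

Treat the section as a set of non-overlapping primitives; coordinates are from the bounding-box lower-left.
Web: 0.4 × 8, A = 3.2 in², y = 4 in, Ī = 17.067 in⁴.
Top flange (beyond web): 5.2 × 0.9, A = 4.68 in², y = 7.55 in, Ī = 0.3159 in⁴.
Bottom flange (beyond web): 5.2 × 0.9, A = 4.68 in², y = 0.45 in, Ī = 0.3159 in⁴.
By symmetry the centroid is at mid-height, ȳ = 4 in.
Transfer each piece to the centroidal x-axis using Ī + A·d² with d = y − 4:
  web: d = 0 in → contributes +17.067 in⁴
  top flange (beyond web): d = 3.55 in → contributes +59.296 in⁴
  bottom flange (beyond web): d = -3.55 in → contributes +59.296 in⁴
Total I = 135.66 in⁴.
For the y-axis: x̄ = 2.2866 in.
Repeating about the centroidal y-axis gives I_y = 39.83 in⁴.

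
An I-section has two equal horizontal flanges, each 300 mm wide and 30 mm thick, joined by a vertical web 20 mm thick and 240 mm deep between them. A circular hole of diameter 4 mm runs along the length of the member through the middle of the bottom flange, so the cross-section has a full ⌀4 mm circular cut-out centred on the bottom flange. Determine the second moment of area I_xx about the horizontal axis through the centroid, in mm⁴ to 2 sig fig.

Treat the section as a set of non-overlapping primitives; coordinates are from the bounding-box lower-left.
Bottom flange: 300 × 30, A = 9 000 mm², y = 15 mm, Ī = 675 000 mm⁴.
Web: 20 × 240, A = 4 800 mm², y = 150 mm, Ī = 23 040 000 mm⁴.
Top flange: 300 × 30, A = 9 000 mm², y = 285 mm, Ī = 675 000 mm⁴.
Hole (subtracted): ⌀4, A = 12.57 mm², y = 15 mm, Ī = 12.57 mm⁴.
Centroid: ȳ = ΣA·y / ΣA = 150.1 mm.
Transfer each piece to the horizontal axis through the centroid using Ī + A·d² with d = y − 150.1:
  bottom flange: d = -135.1 mm → contributes +164 880 957 mm⁴
  web: d = -0.07445 mm → contributes +23 040 027 mm⁴
  top flange: d = 134.9 mm → contributes +164 519 143 mm⁴
  hole: d = -135.1 mm → contributes −229 287 mm⁴
Total I = 352 210 839 mm⁴.

I_xx ≈ 3.5 × 10⁸ mm⁴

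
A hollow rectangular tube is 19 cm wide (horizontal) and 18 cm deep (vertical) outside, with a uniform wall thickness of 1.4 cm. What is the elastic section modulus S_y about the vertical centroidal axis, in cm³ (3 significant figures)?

S_y ≈ 516 cm³

Decompose the section into non-overlapping parts with the origin at the bottom-left of its bounding rectangle.
Outer rectangle: 19 × 18, A = 342 cm², x = 9.5 cm, Ī = 10 289 cm⁴.
Inner void (subtracted): 16.2 × 15.2, A = 246.24 cm², x = 9.5 cm, Ī = 5385.3 cm⁴.
By symmetry the centroid is at mid-width, x̄ = 9.5 cm.
All pieces are centred on the vertical centroidal axis, so I = ΣĪ (holes subtracted) = 4903.2 cm⁴.
Extreme fibre distance c = 9.5 cm; S = I/c = 516.13 cm³.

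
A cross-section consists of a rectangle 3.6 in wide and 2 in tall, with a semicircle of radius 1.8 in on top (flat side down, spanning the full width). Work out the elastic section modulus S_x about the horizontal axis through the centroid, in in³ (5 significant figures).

S_x ≈ 6.1995 in³

Break the section into simple shapes (no overlaps), measuring from the bottom-left corner of the bounding box.
Rectangular body: 3.6 × 2, A = 7.2 in², y = 1 in, Ī = 2.4 in⁴.
Semicircular cap: semicircle r = 1.8, A = 5.08938 in², y = 2.763944 in, Ī = 1.152185 in⁴.
Centroid: ȳ = ΣA·y / ΣA = 1.730499 in.
Transfer each piece to the horizontal axis through the centroid using Ī + A·d² with d = y − 1.730499:
  rectangular body: d = -0.730499 in → contributes +6.242127 in⁴
  semicircular cap: d = 1.033445 in → contributes +6.587683 in⁴
Total I = 12.82981 in⁴.
Extreme fibre distance c = 2.069501 in; S = I/c = 6.199471 in³.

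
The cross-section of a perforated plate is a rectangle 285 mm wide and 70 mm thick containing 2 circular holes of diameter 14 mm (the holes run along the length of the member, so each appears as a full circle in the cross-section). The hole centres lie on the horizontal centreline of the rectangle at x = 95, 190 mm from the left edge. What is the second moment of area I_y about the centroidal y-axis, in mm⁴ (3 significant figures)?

I_y ≈ 1.34 × 10⁸ mm⁴

Break the section into simple shapes (no overlaps), measuring from the bottom-left corner of the bounding box.
Plate: 285 × 70, A = 19 950 mm², x = 142.5 mm, Ī = 135 036 563 mm⁴.
Hole 1 (subtracted): ⌀14, A = 153.94 mm², x = 95 mm, Ī = 1885.7 mm⁴.
Hole 2 (subtracted): ⌀14, A = 153.94 mm², x = 190 mm, Ī = 1885.7 mm⁴.
By symmetry the centroid is at mid-width, x̄ = 142.5 mm.
Transfer each piece to the centroidal y-axis using Ī + A·d² with d = x − 142.5:
  plate: d = 0 mm → contributes +135 036 563 mm⁴
  hole 1: d = -47.5 mm → contributes −349 208 mm⁴
  hole 2: d = 47.5 mm → contributes −349 208 mm⁴
Total I = 134 338 146 mm⁴.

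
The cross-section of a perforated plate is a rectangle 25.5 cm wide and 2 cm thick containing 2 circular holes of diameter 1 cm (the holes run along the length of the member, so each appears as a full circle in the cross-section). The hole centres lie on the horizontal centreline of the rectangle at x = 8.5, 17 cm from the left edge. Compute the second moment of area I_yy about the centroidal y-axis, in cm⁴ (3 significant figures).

Treat the section as a set of non-overlapping primitives; coordinates are from the bounding-box lower-left.
Plate: 25.5 × 2, A = 51 cm², x = 12.75 cm, Ī = 2763.6 cm⁴.
Hole 1 (subtracted): ⌀1, A = 0.7854 cm², x = 8.5 cm, Ī = 0.049087 cm⁴.
Hole 2 (subtracted): ⌀1, A = 0.7854 cm², x = 17 cm, Ī = 0.049087 cm⁴.
By symmetry the centroid is at mid-width, x̄ = 12.75 cm.
Transfer each piece to the centroidal y-axis using Ī + A·d² with d = x − 12.75:
  plate: d = 0 cm → contributes +2763.6 cm⁴
  hole 1: d = -4.25 cm → contributes −14.235 cm⁴
  hole 2: d = 4.25 cm → contributes −14.235 cm⁴
Total I = 2735.1 cm⁴.

I_yy ≈ 2740 cm⁴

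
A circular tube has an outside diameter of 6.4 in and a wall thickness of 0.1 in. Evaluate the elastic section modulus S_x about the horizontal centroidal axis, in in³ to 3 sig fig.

S_x ≈ 3.07 in³

Break the section into simple shapes (no overlaps), measuring from the bottom-left corner of the bounding box.
Outer circle: ⌀6.4, A = 32.17 in², y = 3.2 in, Ī = 82.355 in⁴.
Bore (subtracted): ⌀6.2, A = 30.191 in², y = 3.2 in, Ī = 72.533 in⁴.
By symmetry the centroid is at mid-height, ȳ = 3.2 in.
All pieces are centred on the horizontal centroidal axis, so I = ΣĪ (holes subtracted) = 9.8218 in⁴.
Extreme fibre distance c = 3.2 in; S = I/c = 3.0693 in³.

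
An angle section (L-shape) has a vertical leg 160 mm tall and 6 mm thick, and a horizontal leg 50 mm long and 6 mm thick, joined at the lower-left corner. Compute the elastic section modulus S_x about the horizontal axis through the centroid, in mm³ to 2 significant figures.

Treat the section as a set of non-overlapping primitives; coordinates are from the bounding-box lower-left.
Vertical leg: 6 × 160, A = 960 mm², y = 80 mm, Ī = 2 048 000 mm⁴.
Horizontal leg (remainder): 44 × 6, A = 264 mm², y = 3 mm, Ī = 792 mm⁴.
Centroid: ȳ = ΣA·y / ΣA = 63.39 mm.
Transfer each piece to the horizontal axis through the centroid using Ī + A·d² with d = y − 63.39:
  vertical leg: d = 16.61 mm → contributes +2 312 788 mm⁴
  horizontal leg (remainder): d = -60.39 mm → contributes +963 656 mm⁴
Total I = 3 276 444 mm⁴.
Extreme fibre distance c = 96.61 mm; S = I/c = 33 915 mm³.

S_x ≈ 3.4 × 10⁴ mm³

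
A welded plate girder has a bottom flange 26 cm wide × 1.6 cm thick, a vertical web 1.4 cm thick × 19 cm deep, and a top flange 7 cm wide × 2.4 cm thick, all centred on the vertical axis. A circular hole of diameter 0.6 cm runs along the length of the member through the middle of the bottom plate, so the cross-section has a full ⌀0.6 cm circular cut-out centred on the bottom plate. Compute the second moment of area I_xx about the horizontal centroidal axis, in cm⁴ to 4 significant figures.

Split into non-overlapping primitives; take the origin at the lower-left of the bounding box.
Bottom plate: 26 × 1.6, A = 41.6 cm², y = 0.8 cm, Ī = 8.87467 cm⁴.
Web plate: 1.4 × 19, A = 26.6 cm², y = 11.1 cm, Ī = 800.217 cm⁴.
Top plate: 7 × 2.4, A = 16.8 cm², y = 21.8 cm, Ī = 8.064 cm⁴.
Hole (subtracted): ⌀0.6, A = 0.282743 cm², y = 0.8 cm, Ī = 0.00636173 cm⁴.
Centroid: ȳ = ΣA·y / ΣA = 8.19849 cm.
Transfer each piece to the horizontal centroidal axis using Ī + A·d² with d = y − 8.19849:
  bottom plate: d = -7.39849 cm → contributes +2285.96 cm⁴
  web plate: d = 2.90151 cm → contributes +1024.16 cm⁴
  top plate: d = 13.6015 cm → contributes +3116.08 cm⁴
  hole: d = -7.39849 cm → contributes −15.4831 cm⁴
Total I = 6410.72 cm⁴.

I_xx ≈ 6411 cm⁴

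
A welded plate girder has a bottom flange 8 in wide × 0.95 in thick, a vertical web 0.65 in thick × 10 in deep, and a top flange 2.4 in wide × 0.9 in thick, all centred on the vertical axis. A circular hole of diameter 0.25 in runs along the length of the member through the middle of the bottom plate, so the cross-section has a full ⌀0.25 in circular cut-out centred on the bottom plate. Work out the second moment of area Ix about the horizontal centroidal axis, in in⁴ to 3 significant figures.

Ix ≈ 291 in⁴

Break the section into simple shapes (no overlaps), measuring from the bottom-left corner of the bounding box.
Bottom plate: 8 × 0.95, A = 7.6 in², y = 0.475 in, Ī = 0.57158 in⁴.
Web plate: 0.65 × 10, A = 6.5 in², y = 5.95 in, Ī = 54.167 in⁴.
Top plate: 2.4 × 0.9, A = 2.16 in², y = 11.4 in, Ī = 0.1458 in⁴.
Hole (subtracted): ⌀0.25, A = 0.049087 in², y = 0.475 in, Ī = 0.00019175 in⁴.
Centroid: ȳ = ΣA·y / ΣA = 4.126 in.
Transfer each piece to the horizontal centroidal axis using Ī + A·d² with d = y − 4.126:
  bottom plate: d = -3.651 in → contributes +101.88 in⁴
  web plate: d = 1.824 in → contributes +75.793 in⁴
  top plate: d = 7.274 in → contributes +114.43 in⁴
  hole: d = -3.651 in → contributes −0.6545 in⁴
Total I = 291.45 in⁴.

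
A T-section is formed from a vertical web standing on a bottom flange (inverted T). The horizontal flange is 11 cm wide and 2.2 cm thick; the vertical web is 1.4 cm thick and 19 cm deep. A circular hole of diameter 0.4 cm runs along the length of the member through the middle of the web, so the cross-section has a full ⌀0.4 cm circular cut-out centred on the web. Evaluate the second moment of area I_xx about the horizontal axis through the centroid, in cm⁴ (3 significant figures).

I_xx ≈ 2230 cm⁴

Break the section into simple shapes (no overlaps), measuring from the bottom-left corner of the bounding box.
Flange: 11 × 2.2, A = 24.2 cm², y = 1.1 cm, Ī = 9.7607 cm⁴.
Web: 1.4 × 19, A = 26.6 cm², y = 11.7 cm, Ī = 800.22 cm⁴.
Hole (subtracted): ⌀0.4, A = 0.12566 cm², y = 11.7 cm, Ī = 0.0012566 cm⁴.
Centroid: ȳ = ΣA·y / ΣA = 6.6379 cm.
Transfer each piece to the horizontal axis through the centroid using Ī + A·d² with d = y − 6.6379:
  flange: d = -5.5379 cm → contributes +751.93 cm⁴
  web: d = 5.0621 cm → contributes +1481.8 cm⁴
  hole: d = 5.0621 cm → contributes −3.2214 cm⁴
Total I = 2230.6 cm⁴.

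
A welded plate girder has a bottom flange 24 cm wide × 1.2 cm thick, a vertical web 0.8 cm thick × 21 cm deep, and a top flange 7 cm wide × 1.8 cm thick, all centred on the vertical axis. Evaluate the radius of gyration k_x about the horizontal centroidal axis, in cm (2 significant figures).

Decompose the section into non-overlapping parts with the origin at the bottom-left of its bounding rectangle.
Bottom plate: 24 × 1.2, A = 28.8 cm², y = 0.6 cm, Ī = 3.456 cm⁴.
Web plate: 0.8 × 21, A = 16.8 cm², y = 11.7 cm, Ī = 617.4 cm⁴.
Top plate: 7 × 1.8, A = 12.6 cm², y = 23.1 cm, Ī = 3.402 cm⁴.
Centroid: ȳ = ΣA·y / ΣA = 8.675 cm.
Transfer each piece to the horizontal centroidal axis using Ī + A·d² with d = y − 8.675:
  bottom plate: d = -8.075 cm → contributes +1 881 cm⁴
  web plate: d = 3.025 cm → contributes +771.1 cm⁴
  top plate: d = 14.42 cm → contributes +2 625 cm⁴
Total I = 5 278 cm⁴.
Radius of gyration: k = √(I/A) = √(5 278 / 58.2) = 9.523 cm.

k_x ≈ 9.5 cm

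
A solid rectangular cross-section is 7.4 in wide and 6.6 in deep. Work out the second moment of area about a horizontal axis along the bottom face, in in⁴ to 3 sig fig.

I_base ≈ 709 in⁴

The section: 7.4 × 6.6, A = 48.84 in², y = 3.3 in, Ī = 177.29 in⁴.
Transfer it to a horizontal axis along the bottom face using Ī + A·d² with d = y − 0:
  the section: d = 3.3 in → contributes +709.16 in⁴
Total I = 709.16 in⁴.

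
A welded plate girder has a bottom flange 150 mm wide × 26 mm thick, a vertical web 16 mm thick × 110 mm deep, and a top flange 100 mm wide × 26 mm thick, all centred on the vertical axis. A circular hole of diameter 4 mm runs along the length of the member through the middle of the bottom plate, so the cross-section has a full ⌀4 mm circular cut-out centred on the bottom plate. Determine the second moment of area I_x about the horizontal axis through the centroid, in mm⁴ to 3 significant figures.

Decompose the section into non-overlapping parts with the origin at the bottom-left of its bounding rectangle.
Bottom plate: 150 × 26, A = 3 900 mm², y = 13 mm, Ī = 219 700 mm⁴.
Web plate: 16 × 110, A = 1 760 mm², y = 81 mm, Ī = 1 774 667 mm⁴.
Top plate: 100 × 26, A = 2 600 mm², y = 149 mm, Ī = 146 467 mm⁴.
Hole (subtracted): ⌀4, A = 12.566 mm², y = 13 mm, Ī = 12.566 mm⁴.
Centroid: ȳ = ΣA·y / ΣA = 70.385 mm.
Transfer each piece to the horizontal axis through the centroid using Ī + A·d² with d = y − 70.385:
  bottom plate: d = -57.385 mm → contributes +13 062 604 mm⁴
  web plate: d = 10.615 mm → contributes +1 972 976 mm⁴
  top plate: d = 78.615 mm → contributes +16 215 243 mm⁴
  hole: d = -57.385 mm → contributes −41 394 mm⁴
Total I = 31 209 429 mm⁴.

I_x ≈ 3.12 × 10⁷ mm⁴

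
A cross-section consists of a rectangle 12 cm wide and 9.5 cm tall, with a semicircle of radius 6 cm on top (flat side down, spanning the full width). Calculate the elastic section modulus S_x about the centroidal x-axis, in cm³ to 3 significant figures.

S_x ≈ 362 cm³

Split into non-overlapping primitives; take the origin at the lower-left of the bounding box.
Rectangular body: 12 × 9.5, A = 114 cm², y = 4.75 cm, Ī = 857.38 cm⁴.
Semicircular cap: semicircle r = 6, A = 56.549 cm², y = 12.046 cm, Ī = 142.25 cm⁴.
Centroid: ȳ = ΣA·y / ΣA = 7.1693 cm.
Transfer each piece to the centroidal x-axis using Ī + A·d² with d = y − 7.1693:
  rectangular body: d = -2.4193 cm → contributes +1524.6 cm⁴
  semicircular cap: d = 4.8772 cm → contributes +1487.4 cm⁴
Total I = 3 012 cm⁴.
Extreme fibre distance c = 8.3307 cm; S = I/c = 361.55 cm³.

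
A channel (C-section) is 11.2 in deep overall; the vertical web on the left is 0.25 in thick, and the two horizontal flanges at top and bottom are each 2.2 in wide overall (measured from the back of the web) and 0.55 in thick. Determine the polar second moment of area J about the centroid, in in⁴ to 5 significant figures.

Decompose the section into non-overlapping parts with the origin at the bottom-left of its bounding rectangle.
Web: 0.25 × 11.2, A = 2.8 in², y = 5.6 in, Ī = 29.26933 in⁴.
Top flange (beyond web): 1.95 × 0.55, A = 1.0725 in², y = 10.925 in, Ī = 0.02703594 in⁴.
Bottom flange (beyond web): 1.95 × 0.55, A = 1.0725 in², y = 0.275 in, Ī = 0.02703594 in⁴.
By symmetry the centroid is at mid-height, ȳ = 5.6 in.
Transfer each piece to the centroidal x-axis using Ī + A·d² with d = y − 5.6:
  web: d = 0 in → contributes +29.26933 in⁴
  top flange (beyond web): d = 5.325 in → contributes +30.43844 in⁴
  bottom flange (beyond web): d = -5.325 in → contributes +30.43844 in⁴
Total I = 90.14622 in⁴.
For the y-axis: x̄ = 0.6021486 in.
Repeating about the centroidal y-axis gives I_y = 2.163898 in⁴.
Polar second moment: J = I_x + I_y = 92.31012 in⁴.

J ≈ 92.310 in⁴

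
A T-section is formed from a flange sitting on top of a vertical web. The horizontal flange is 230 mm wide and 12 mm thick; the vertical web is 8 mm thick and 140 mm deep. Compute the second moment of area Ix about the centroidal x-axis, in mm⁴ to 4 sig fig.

Break the section into simple shapes (no overlaps), measuring from the bottom-left corner of the bounding box.
Flange: 230 × 12, A = 2 760 mm², y = 146 mm, Ī = 33 120 mm⁴.
Web: 8 × 140, A = 1 120 mm², y = 70 mm, Ī = 1 829 333 mm⁴.
Centroid: ȳ = ΣA·y / ΣA = 124.062 mm.
Transfer each piece to the centroidal x-axis using Ī + A·d² with d = y − 124.062:
  flange: d = 21.9381 mm → contributes +1 361 459 mm⁴
  web: d = -54.0619 mm → contributes +5 102 740 mm⁴
Total I = 6 464 198 mm⁴.

Ix ≈ 6.464 × 10⁶ mm⁴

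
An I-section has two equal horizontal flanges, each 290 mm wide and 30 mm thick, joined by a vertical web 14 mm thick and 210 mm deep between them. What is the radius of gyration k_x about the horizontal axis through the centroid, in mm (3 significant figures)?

Treat the section as a set of non-overlapping primitives; coordinates are from the bounding-box lower-left.
Bottom flange: 290 × 30, A = 8 700 mm², y = 15 mm, Ī = 652 500 mm⁴.
Web: 14 × 210, A = 2 940 mm², y = 135 mm, Ī = 10 804 500 mm⁴.
Top flange: 290 × 30, A = 8 700 mm², y = 255 mm, Ī = 652 500 mm⁴.
By symmetry the centroid is at mid-height, ȳ = 135 mm.
Transfer each piece to the horizontal axis through the centroid using Ī + A·d² with d = y − 135:
  bottom flange: d = -120 mm → contributes +125 932 500 mm⁴
  web: d = 0 mm → contributes +10 804 500 mm⁴
  top flange: d = 120 mm → contributes +125 932 500 mm⁴
Total I = 262 669 500 mm⁴.
Radius of gyration: k = √(I/A) = √(262 669 500 / 20 340) = 113.64 mm.

k_x ≈ 114 mm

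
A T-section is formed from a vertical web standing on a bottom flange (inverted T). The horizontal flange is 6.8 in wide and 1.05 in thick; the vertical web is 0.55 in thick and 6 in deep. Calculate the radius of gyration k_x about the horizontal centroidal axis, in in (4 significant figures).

k_x ≈ 1.923 in

Treat the section as a set of non-overlapping primitives; coordinates are from the bounding-box lower-left.
Flange: 6.8 × 1.05, A = 7.14 in², y = 0.525 in, Ī = 0.655988 in⁴.
Web: 0.55 × 6, A = 3.3 in², y = 4.05 in, Ī = 9.9 in⁴.
Centroid: ȳ = ΣA·y / ΣA = 1.63922 in.
Transfer each piece to the horizontal centroidal axis using Ī + A·d² with d = y − 1.63922:
  flange: d = -1.11422 in → contributes +9.52026 in⁴
  web: d = 2.41078 in → contributes +29.0791 in⁴
Total I = 38.5993 in⁴.
Radius of gyration: k = √(I/A) = √(38.5993 / 10.44) = 1.92282 in.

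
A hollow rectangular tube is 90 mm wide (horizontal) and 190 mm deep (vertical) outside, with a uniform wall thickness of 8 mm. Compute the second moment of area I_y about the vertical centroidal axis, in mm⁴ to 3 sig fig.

Treat the section as a set of non-overlapping primitives; coordinates are from the bounding-box lower-left.
Outer rectangle: 90 × 190, A = 17 100 mm², x = 45 mm, Ī = 11 542 500 mm⁴.
Inner void (subtracted): 74 × 174, A = 12 876 mm², x = 45 mm, Ī = 5 875 748 mm⁴.
By symmetry the centroid is at mid-width, x̄ = 45 mm.
All pieces are centred on the vertical centroidal axis, so I = ΣĪ (holes subtracted) = 5 666 752 mm⁴.

I_y ≈ 5.67 × 10⁶ mm⁴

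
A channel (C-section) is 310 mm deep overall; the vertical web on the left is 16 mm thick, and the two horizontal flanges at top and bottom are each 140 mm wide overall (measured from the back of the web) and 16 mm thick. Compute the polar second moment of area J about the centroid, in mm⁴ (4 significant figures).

Break the section into simple shapes (no overlaps), measuring from the bottom-left corner of the bounding box.
Web: 16 × 310, A = 4 960 mm², y = 155 mm, Ī = 39 721 333 mm⁴.
Top flange (beyond web): 124 × 16, A = 1 984 mm², y = 302 mm, Ī = 42325.3 mm⁴.
Bottom flange (beyond web): 124 × 16, A = 1 984 mm², y = 8 mm, Ī = 42325.3 mm⁴.
By symmetry the centroid is at mid-height, ȳ = 155 mm.
Transfer each piece to the centroidal x-axis using Ī + A·d² with d = y − 155:
  web: d = 0 mm → contributes +39 721 333 mm⁴
  top flange (beyond web): d = 147 mm → contributes +42 914 581 mm⁴
  bottom flange (beyond web): d = -147 mm → contributes +42 914 581 mm⁴
Total I = 125 550 496 mm⁴.
For the y-axis: x̄ = 39.1111 mm.
Repeating about the centroidal y-axis gives I_y = 15 991 922 mm⁴.
Polar second moment: J = I_x + I_y = 141 542 418 mm⁴.

J ≈ 1.415 × 10⁸ mm⁴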